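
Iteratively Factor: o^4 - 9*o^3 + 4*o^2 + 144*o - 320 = (o + 4)*(o^3 - 13*o^2 + 56*o - 80) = (o - 4)*(o + 4)*(o^2 - 9*o + 20) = (o - 4)^2*(o + 4)*(o - 5)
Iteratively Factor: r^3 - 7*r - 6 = (r + 1)*(r^2 - r - 6) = (r + 1)*(r + 2)*(r - 3)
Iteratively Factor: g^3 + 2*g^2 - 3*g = (g - 1)*(g^2 + 3*g) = g*(g - 1)*(g + 3)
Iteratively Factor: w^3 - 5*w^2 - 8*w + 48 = (w + 3)*(w^2 - 8*w + 16) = (w - 4)*(w + 3)*(w - 4)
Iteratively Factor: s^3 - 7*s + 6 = (s - 1)*(s^2 + s - 6) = (s - 1)*(s + 3)*(s - 2)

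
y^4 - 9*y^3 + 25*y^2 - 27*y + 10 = (y - 5)*(y - 2)*(y - 1)^2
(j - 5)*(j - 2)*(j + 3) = j^3 - 4*j^2 - 11*j + 30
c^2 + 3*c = c*(c + 3)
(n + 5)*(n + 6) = n^2 + 11*n + 30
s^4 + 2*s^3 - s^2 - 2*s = s*(s - 1)*(s + 1)*(s + 2)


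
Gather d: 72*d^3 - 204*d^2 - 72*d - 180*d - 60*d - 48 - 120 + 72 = 72*d^3 - 204*d^2 - 312*d - 96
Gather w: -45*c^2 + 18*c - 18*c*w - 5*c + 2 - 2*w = -45*c^2 + 13*c + w*(-18*c - 2) + 2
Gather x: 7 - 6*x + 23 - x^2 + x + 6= -x^2 - 5*x + 36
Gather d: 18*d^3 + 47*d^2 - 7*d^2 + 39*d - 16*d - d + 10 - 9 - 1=18*d^3 + 40*d^2 + 22*d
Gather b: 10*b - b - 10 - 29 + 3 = 9*b - 36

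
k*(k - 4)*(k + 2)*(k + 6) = k^4 + 4*k^3 - 20*k^2 - 48*k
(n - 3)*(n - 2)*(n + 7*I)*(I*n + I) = I*n^4 - 7*n^3 - 4*I*n^3 + 28*n^2 + I*n^2 - 7*n + 6*I*n - 42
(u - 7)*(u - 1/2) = u^2 - 15*u/2 + 7/2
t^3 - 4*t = t*(t - 2)*(t + 2)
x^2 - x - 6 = (x - 3)*(x + 2)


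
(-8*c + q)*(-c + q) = 8*c^2 - 9*c*q + q^2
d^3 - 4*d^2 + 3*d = d*(d - 3)*(d - 1)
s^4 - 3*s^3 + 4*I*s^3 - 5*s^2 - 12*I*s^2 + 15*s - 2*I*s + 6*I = (s - 3)*(s + I)^2*(s + 2*I)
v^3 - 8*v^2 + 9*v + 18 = (v - 6)*(v - 3)*(v + 1)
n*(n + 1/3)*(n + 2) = n^3 + 7*n^2/3 + 2*n/3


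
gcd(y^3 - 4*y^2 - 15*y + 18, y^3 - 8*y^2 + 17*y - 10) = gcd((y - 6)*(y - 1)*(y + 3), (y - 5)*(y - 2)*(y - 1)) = y - 1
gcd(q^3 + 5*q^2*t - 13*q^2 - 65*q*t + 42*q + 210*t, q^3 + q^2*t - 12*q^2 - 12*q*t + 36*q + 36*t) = q - 6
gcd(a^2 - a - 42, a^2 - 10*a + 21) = a - 7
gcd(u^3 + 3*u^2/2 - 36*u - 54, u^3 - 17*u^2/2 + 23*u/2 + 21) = u - 6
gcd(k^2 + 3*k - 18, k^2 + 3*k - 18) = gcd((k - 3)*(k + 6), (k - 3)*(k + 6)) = k^2 + 3*k - 18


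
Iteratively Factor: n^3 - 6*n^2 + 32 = (n + 2)*(n^2 - 8*n + 16) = (n - 4)*(n + 2)*(n - 4)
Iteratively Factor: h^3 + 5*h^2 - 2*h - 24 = (h + 3)*(h^2 + 2*h - 8) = (h - 2)*(h + 3)*(h + 4)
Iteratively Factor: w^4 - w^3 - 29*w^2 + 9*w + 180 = (w - 3)*(w^3 + 2*w^2 - 23*w - 60) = (w - 3)*(w + 3)*(w^2 - w - 20) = (w - 5)*(w - 3)*(w + 3)*(w + 4)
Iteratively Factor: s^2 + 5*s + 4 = (s + 4)*(s + 1)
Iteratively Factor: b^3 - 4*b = (b)*(b^2 - 4) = b*(b - 2)*(b + 2)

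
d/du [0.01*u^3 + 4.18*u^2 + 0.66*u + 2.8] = 0.03*u^2 + 8.36*u + 0.66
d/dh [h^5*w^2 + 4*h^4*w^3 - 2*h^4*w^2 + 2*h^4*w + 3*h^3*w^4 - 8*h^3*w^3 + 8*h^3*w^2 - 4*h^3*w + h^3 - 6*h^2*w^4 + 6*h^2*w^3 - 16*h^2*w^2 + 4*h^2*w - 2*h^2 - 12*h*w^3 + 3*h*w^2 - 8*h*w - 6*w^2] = 5*h^4*w^2 + 16*h^3*w^3 - 8*h^3*w^2 + 8*h^3*w + 9*h^2*w^4 - 24*h^2*w^3 + 24*h^2*w^2 - 12*h^2*w + 3*h^2 - 12*h*w^4 + 12*h*w^3 - 32*h*w^2 + 8*h*w - 4*h - 12*w^3 + 3*w^2 - 8*w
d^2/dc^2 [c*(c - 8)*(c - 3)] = 6*c - 22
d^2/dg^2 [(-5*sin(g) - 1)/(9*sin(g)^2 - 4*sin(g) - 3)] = (-405*sin(g)^5 - 504*sin(g)^4 + 108*sin(g)^3 + 422*sin(g)^2 + 561*sin(g) - 34)/(-9*sin(g)^2 + 4*sin(g) + 3)^3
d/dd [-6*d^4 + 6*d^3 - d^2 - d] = -24*d^3 + 18*d^2 - 2*d - 1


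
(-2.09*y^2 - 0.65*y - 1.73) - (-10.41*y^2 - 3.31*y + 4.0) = 8.32*y^2 + 2.66*y - 5.73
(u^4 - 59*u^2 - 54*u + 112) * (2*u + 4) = 2*u^5 + 4*u^4 - 118*u^3 - 344*u^2 + 8*u + 448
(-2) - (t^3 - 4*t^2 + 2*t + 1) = -t^3 + 4*t^2 - 2*t - 3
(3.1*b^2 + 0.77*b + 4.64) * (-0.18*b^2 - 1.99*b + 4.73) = -0.558*b^4 - 6.3076*b^3 + 12.2955*b^2 - 5.5915*b + 21.9472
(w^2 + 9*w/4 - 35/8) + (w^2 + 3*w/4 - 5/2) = 2*w^2 + 3*w - 55/8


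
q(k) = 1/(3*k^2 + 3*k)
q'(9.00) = 0.00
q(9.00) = 0.00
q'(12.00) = 0.00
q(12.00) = 0.00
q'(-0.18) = -9.79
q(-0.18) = -2.26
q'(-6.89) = 0.00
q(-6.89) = 0.01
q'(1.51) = -0.09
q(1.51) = 0.09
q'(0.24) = -5.57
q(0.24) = 1.12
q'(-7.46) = 0.00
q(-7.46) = 0.01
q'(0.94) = -0.29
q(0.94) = 0.18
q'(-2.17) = 0.17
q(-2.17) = 0.13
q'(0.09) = -40.87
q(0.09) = 3.40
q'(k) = (-6*k - 3)/(3*k^2 + 3*k)^2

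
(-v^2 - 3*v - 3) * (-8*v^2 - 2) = 8*v^4 + 24*v^3 + 26*v^2 + 6*v + 6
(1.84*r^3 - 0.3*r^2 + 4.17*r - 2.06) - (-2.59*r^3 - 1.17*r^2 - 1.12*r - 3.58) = 4.43*r^3 + 0.87*r^2 + 5.29*r + 1.52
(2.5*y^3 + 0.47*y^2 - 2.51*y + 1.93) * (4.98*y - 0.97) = 12.45*y^4 - 0.0843999999999996*y^3 - 12.9557*y^2 + 12.0461*y - 1.8721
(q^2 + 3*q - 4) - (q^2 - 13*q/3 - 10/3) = 22*q/3 - 2/3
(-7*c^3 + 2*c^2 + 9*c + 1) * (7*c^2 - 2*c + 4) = -49*c^5 + 28*c^4 + 31*c^3 - 3*c^2 + 34*c + 4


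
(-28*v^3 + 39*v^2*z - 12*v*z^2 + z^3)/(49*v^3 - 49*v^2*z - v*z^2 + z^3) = (-4*v + z)/(7*v + z)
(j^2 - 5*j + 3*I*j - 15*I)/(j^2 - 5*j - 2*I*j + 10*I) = (j + 3*I)/(j - 2*I)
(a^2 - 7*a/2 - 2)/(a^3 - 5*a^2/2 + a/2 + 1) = (a - 4)/(a^2 - 3*a + 2)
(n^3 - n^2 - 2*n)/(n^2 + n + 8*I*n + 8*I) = n*(n - 2)/(n + 8*I)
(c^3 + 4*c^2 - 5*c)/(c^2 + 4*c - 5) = c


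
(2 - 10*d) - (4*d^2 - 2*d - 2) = -4*d^2 - 8*d + 4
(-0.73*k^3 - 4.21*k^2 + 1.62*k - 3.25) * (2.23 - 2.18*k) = 1.5914*k^4 + 7.5499*k^3 - 12.9199*k^2 + 10.6976*k - 7.2475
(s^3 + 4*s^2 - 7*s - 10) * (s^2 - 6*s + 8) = s^5 - 2*s^4 - 23*s^3 + 64*s^2 + 4*s - 80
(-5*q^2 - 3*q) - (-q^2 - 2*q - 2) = -4*q^2 - q + 2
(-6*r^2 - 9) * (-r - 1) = 6*r^3 + 6*r^2 + 9*r + 9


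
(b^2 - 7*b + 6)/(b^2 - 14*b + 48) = (b - 1)/(b - 8)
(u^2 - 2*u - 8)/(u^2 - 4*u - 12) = (u - 4)/(u - 6)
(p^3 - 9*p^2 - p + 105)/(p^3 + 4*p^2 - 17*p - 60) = (p^2 - 12*p + 35)/(p^2 + p - 20)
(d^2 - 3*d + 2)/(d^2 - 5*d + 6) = (d - 1)/(d - 3)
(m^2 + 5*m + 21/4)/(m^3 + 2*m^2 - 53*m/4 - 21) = (2*m + 7)/(2*m^2 + m - 28)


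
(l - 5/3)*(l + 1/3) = l^2 - 4*l/3 - 5/9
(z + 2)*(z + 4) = z^2 + 6*z + 8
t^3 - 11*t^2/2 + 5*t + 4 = (t - 4)*(t - 2)*(t + 1/2)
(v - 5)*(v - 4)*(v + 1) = v^3 - 8*v^2 + 11*v + 20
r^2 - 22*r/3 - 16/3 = (r - 8)*(r + 2/3)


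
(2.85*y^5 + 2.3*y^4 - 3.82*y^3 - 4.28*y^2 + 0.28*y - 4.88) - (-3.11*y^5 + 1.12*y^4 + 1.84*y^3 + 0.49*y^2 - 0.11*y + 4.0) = 5.96*y^5 + 1.18*y^4 - 5.66*y^3 - 4.77*y^2 + 0.39*y - 8.88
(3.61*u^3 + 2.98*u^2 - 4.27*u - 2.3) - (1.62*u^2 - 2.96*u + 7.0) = 3.61*u^3 + 1.36*u^2 - 1.31*u - 9.3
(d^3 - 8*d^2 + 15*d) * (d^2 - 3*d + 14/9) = d^5 - 11*d^4 + 365*d^3/9 - 517*d^2/9 + 70*d/3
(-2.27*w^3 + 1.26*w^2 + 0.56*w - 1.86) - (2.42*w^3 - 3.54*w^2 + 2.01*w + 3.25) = -4.69*w^3 + 4.8*w^2 - 1.45*w - 5.11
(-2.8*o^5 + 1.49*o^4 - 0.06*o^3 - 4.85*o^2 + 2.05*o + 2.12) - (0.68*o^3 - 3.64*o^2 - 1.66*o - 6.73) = -2.8*o^5 + 1.49*o^4 - 0.74*o^3 - 1.21*o^2 + 3.71*o + 8.85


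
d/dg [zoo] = 0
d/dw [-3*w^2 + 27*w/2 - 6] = 27/2 - 6*w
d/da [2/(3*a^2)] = -4/(3*a^3)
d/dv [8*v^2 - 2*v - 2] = 16*v - 2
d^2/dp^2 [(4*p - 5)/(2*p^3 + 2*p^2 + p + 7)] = 2*((4*p - 5)*(6*p^2 + 4*p + 1)^2 - 2*(12*p^2 + 8*p + (3*p + 1)*(4*p - 5) + 2)*(2*p^3 + 2*p^2 + p + 7))/(2*p^3 + 2*p^2 + p + 7)^3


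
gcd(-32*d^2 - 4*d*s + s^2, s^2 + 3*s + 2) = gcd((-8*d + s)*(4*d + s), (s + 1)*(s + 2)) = 1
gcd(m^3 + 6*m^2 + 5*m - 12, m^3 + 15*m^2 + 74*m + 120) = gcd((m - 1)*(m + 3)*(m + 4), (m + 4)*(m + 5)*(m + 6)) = m + 4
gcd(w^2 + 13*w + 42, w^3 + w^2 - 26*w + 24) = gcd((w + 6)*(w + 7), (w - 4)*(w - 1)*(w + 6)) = w + 6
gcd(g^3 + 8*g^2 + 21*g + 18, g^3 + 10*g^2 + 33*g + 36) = g^2 + 6*g + 9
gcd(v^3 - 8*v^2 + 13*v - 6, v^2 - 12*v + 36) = v - 6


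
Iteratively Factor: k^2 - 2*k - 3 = (k + 1)*(k - 3)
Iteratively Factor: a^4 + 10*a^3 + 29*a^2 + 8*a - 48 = (a + 3)*(a^3 + 7*a^2 + 8*a - 16) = (a - 1)*(a + 3)*(a^2 + 8*a + 16) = (a - 1)*(a + 3)*(a + 4)*(a + 4)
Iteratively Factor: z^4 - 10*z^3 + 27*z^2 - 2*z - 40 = (z - 2)*(z^3 - 8*z^2 + 11*z + 20) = (z - 4)*(z - 2)*(z^2 - 4*z - 5) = (z - 5)*(z - 4)*(z - 2)*(z + 1)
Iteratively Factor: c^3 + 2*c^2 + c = (c + 1)*(c^2 + c) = c*(c + 1)*(c + 1)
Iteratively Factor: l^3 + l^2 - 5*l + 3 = (l + 3)*(l^2 - 2*l + 1) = (l - 1)*(l + 3)*(l - 1)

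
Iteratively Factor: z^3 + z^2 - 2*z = (z)*(z^2 + z - 2) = z*(z - 1)*(z + 2)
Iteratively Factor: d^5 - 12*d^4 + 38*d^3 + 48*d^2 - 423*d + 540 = (d - 3)*(d^4 - 9*d^3 + 11*d^2 + 81*d - 180) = (d - 4)*(d - 3)*(d^3 - 5*d^2 - 9*d + 45) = (d - 4)*(d - 3)*(d + 3)*(d^2 - 8*d + 15) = (d - 4)*(d - 3)^2*(d + 3)*(d - 5)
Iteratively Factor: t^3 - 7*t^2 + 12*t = (t)*(t^2 - 7*t + 12) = t*(t - 3)*(t - 4)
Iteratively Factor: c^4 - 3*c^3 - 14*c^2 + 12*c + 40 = (c + 2)*(c^3 - 5*c^2 - 4*c + 20) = (c - 2)*(c + 2)*(c^2 - 3*c - 10) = (c - 2)*(c + 2)^2*(c - 5)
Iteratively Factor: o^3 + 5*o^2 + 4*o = (o)*(o^2 + 5*o + 4) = o*(o + 1)*(o + 4)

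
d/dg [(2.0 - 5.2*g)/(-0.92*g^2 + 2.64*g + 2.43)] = (-4.784*g^2 + 3.68*g - 17.916)/(0.8464*g^4 - 4.8576*g^3 + 2.4984*g^2 + 12.8304*g + 5.9049)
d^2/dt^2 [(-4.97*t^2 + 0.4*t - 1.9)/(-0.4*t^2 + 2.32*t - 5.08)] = (8.88178419700125e-16*t^4 + 9.09632000000001*t^3 - 58.77024*t^2 - 5.70239999999995*t + 259.818656)/(0.064*t^6 - 1.1136*t^5 + 8.89728*t^4 - 40.772608*t^3 + 112.995456*t^2 - 179.612544*t + 131.096512)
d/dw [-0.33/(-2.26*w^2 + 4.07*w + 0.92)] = (1.3431 - 1.4916*w)/(-2.26*w^2 + 4.07*w + 0.92)^2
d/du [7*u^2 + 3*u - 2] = 14*u + 3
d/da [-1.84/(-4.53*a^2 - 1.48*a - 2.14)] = (-16.6704*a - 2.7232)/(4.53*a^2 + 1.48*a + 2.14)^2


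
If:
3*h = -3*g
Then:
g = -h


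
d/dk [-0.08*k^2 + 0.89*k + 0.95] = 0.89 - 0.16*k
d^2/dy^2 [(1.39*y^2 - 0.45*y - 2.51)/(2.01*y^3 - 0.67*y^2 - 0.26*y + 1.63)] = (11.231478*y^6 - 10.90827*y^5 - 113.693238*y^4 - 11.031952*y^3 + 27.910056*y^2 + 43.768956*y + 1.183068)/(8.120601*y^9 - 8.120601*y^8 - 0.444410999999999*y^7 + 21.556178*y^6 - 13.11324*y^5 - 3.051783*y^4 + 17.707207*y^3 - 5.009805*y^2 - 2.072382*y + 4.330747)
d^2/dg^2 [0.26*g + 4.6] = 0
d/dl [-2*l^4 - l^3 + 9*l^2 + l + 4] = -8*l^3 - 3*l^2 + 18*l + 1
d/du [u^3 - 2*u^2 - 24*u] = 3*u^2 - 4*u - 24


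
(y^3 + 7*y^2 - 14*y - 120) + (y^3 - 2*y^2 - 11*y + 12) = 2*y^3 + 5*y^2 - 25*y - 108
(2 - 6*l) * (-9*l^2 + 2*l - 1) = 54*l^3 - 30*l^2 + 10*l - 2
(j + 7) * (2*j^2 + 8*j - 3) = 2*j^3 + 22*j^2 + 53*j - 21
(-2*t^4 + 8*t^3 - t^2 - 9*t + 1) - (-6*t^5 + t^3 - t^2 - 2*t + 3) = 6*t^5 - 2*t^4 + 7*t^3 - 7*t - 2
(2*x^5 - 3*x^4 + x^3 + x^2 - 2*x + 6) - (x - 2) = 2*x^5 - 3*x^4 + x^3 + x^2 - 3*x + 8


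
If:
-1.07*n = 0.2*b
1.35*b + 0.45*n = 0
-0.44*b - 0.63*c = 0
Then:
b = 0.00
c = 0.00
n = 0.00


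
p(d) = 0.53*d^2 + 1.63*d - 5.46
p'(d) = 1.06*d + 1.63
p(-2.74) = -5.95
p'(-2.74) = -1.27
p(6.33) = 26.09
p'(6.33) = 8.34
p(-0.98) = -6.55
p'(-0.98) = 0.59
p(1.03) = -3.22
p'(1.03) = 2.72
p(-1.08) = -6.60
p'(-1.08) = 0.49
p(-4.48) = -2.13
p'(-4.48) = -3.12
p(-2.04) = -6.58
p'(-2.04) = -0.53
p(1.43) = -2.05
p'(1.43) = 3.15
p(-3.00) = -5.58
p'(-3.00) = -1.55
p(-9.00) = 22.80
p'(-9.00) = -7.91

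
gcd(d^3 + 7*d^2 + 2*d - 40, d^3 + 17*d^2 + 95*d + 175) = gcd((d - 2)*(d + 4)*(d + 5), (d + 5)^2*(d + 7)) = d + 5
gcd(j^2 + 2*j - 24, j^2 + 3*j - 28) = j - 4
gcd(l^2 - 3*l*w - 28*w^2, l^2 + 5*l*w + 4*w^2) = l + 4*w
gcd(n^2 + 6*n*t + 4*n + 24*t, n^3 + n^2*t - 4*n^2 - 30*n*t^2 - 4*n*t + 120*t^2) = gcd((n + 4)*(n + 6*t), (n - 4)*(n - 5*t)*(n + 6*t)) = n + 6*t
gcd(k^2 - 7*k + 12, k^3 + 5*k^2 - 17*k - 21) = k - 3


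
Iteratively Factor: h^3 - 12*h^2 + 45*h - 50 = (h - 2)*(h^2 - 10*h + 25) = (h - 5)*(h - 2)*(h - 5)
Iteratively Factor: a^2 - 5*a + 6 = (a - 3)*(a - 2)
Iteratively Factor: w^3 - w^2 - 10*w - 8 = (w + 2)*(w^2 - 3*w - 4) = (w - 4)*(w + 2)*(w + 1)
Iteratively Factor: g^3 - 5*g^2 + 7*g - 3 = (g - 1)*(g^2 - 4*g + 3) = (g - 1)^2*(g - 3)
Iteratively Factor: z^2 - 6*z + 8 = (z - 4)*(z - 2)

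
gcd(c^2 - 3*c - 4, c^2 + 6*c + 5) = c + 1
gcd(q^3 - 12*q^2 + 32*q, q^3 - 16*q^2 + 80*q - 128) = q^2 - 12*q + 32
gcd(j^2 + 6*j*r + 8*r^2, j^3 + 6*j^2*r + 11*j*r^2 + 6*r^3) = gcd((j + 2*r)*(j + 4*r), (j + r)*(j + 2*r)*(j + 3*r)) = j + 2*r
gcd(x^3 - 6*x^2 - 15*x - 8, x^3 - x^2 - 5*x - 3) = x^2 + 2*x + 1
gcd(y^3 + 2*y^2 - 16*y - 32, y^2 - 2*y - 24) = y + 4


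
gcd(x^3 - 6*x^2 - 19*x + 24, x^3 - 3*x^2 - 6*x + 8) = x - 1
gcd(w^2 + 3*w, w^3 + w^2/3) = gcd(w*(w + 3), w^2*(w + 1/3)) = w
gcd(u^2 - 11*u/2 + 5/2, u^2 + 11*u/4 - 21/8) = 1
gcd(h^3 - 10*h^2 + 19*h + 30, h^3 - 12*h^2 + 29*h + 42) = h^2 - 5*h - 6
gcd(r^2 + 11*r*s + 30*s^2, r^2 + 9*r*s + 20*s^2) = r + 5*s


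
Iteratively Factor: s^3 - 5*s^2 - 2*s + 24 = (s - 3)*(s^2 - 2*s - 8) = (s - 3)*(s + 2)*(s - 4)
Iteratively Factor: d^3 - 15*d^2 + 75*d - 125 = (d - 5)*(d^2 - 10*d + 25) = (d - 5)^2*(d - 5)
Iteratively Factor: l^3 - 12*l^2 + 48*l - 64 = (l - 4)*(l^2 - 8*l + 16) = (l - 4)^2*(l - 4)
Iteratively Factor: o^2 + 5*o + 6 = (o + 3)*(o + 2)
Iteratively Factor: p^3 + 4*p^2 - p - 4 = (p - 1)*(p^2 + 5*p + 4) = (p - 1)*(p + 1)*(p + 4)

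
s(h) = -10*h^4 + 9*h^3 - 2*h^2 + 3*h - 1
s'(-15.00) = 141138.00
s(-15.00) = -537121.00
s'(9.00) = -27006.00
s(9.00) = -59185.00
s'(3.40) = -1270.64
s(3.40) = -996.52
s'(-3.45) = 1980.71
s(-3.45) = -1821.42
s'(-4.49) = 4186.04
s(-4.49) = -4933.76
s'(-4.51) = 4239.58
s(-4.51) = -5018.01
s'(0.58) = 1.96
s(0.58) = 0.69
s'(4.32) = -2735.26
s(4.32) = -2782.62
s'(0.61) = 1.53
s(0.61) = 0.74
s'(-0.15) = 4.34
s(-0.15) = -1.53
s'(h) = -40*h^3 + 27*h^2 - 4*h + 3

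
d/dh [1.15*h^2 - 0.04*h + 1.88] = 2.3*h - 0.04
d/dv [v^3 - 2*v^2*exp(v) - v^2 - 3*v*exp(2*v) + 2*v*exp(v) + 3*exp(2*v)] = -2*v^2*exp(v) + 3*v^2 - 6*v*exp(2*v) - 2*v*exp(v) - 2*v + 3*exp(2*v) + 2*exp(v)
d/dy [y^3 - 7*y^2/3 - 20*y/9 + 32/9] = 3*y^2 - 14*y/3 - 20/9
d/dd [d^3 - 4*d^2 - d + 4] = 3*d^2 - 8*d - 1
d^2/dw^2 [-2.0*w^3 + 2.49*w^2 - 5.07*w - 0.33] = 4.98 - 12.0*w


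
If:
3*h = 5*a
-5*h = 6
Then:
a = -18/25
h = -6/5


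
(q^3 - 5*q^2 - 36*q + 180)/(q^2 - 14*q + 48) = (q^2 + q - 30)/(q - 8)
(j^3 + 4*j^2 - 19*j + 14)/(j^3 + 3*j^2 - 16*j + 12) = (j + 7)/(j + 6)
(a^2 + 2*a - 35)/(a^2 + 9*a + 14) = (a - 5)/(a + 2)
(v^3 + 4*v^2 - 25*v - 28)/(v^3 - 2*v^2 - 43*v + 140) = (v + 1)/(v - 5)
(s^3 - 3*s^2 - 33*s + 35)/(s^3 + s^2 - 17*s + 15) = (s - 7)/(s - 3)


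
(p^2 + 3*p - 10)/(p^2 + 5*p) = (p - 2)/p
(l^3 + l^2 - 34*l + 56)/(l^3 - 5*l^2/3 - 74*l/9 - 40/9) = 9*(l^2 + 5*l - 14)/(9*l^2 + 21*l + 10)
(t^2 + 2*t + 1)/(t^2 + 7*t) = (t^2 + 2*t + 1)/(t*(t + 7))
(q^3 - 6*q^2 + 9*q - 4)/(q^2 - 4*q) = q - 2 + 1/q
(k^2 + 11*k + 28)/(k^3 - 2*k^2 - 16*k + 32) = (k + 7)/(k^2 - 6*k + 8)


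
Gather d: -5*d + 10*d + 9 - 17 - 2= 5*d - 10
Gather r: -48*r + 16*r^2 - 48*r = 16*r^2 - 96*r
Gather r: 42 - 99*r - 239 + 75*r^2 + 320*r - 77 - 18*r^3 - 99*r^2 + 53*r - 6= -18*r^3 - 24*r^2 + 274*r - 280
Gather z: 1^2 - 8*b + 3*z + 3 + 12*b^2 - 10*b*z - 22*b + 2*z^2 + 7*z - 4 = 12*b^2 - 30*b + 2*z^2 + z*(10 - 10*b)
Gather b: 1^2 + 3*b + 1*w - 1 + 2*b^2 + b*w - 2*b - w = 2*b^2 + b*(w + 1)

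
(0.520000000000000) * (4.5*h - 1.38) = 2.34*h - 0.7176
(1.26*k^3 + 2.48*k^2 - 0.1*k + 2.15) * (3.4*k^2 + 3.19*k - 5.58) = 4.284*k^5 + 12.4514*k^4 + 0.5404*k^3 - 6.8474*k^2 + 7.4165*k - 11.997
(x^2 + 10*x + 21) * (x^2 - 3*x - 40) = x^4 + 7*x^3 - 49*x^2 - 463*x - 840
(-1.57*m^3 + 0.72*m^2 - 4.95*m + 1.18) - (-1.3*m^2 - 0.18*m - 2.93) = -1.57*m^3 + 2.02*m^2 - 4.77*m + 4.11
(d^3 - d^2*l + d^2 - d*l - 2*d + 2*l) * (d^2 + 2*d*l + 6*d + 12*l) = d^5 + d^4*l + 7*d^4 - 2*d^3*l^2 + 7*d^3*l + 4*d^3 - 14*d^2*l^2 + 4*d^2*l - 12*d^2 - 8*d*l^2 - 12*d*l + 24*l^2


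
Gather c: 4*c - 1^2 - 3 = 4*c - 4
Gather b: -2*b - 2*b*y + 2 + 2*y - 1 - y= b*(-2*y - 2) + y + 1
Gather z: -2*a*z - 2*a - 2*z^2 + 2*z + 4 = -2*a - 2*z^2 + z*(2 - 2*a) + 4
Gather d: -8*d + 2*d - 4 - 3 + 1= -6*d - 6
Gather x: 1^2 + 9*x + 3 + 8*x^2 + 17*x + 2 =8*x^2 + 26*x + 6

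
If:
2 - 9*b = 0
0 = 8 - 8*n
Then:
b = 2/9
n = 1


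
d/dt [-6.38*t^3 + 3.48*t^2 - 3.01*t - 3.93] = -19.14*t^2 + 6.96*t - 3.01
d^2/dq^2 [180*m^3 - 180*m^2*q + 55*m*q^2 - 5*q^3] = 110*m - 30*q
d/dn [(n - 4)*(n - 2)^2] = (n - 2)*(3*n - 10)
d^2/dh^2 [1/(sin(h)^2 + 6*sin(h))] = 2*(-2*sin(h) - 9 - 15/sin(h) + 18/sin(h)^2 + 36/sin(h)^3)/(sin(h) + 6)^3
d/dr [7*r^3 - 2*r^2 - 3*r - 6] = 21*r^2 - 4*r - 3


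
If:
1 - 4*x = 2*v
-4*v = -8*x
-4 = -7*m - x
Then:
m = 31/56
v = 1/4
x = 1/8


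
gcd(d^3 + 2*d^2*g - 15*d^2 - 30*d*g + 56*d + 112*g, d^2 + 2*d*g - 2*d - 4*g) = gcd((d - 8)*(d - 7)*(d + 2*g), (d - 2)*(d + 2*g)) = d + 2*g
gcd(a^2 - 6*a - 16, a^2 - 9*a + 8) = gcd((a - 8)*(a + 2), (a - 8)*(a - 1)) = a - 8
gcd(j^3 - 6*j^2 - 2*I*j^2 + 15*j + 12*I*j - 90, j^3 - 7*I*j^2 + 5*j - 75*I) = j^2 - 2*I*j + 15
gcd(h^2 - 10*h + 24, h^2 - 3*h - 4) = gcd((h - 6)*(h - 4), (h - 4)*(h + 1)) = h - 4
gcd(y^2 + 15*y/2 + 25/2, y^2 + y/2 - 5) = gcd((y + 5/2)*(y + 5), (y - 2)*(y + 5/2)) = y + 5/2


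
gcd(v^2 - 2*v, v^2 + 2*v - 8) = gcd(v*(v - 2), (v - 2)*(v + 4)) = v - 2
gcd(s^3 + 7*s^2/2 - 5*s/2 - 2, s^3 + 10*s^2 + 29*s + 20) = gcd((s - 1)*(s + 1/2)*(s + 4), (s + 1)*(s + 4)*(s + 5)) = s + 4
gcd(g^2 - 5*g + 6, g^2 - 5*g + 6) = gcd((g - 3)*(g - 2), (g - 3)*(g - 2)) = g^2 - 5*g + 6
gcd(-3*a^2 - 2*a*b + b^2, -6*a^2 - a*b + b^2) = 3*a - b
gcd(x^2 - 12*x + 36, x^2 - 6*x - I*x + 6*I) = x - 6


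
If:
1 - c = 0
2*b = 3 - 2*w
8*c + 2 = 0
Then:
No Solution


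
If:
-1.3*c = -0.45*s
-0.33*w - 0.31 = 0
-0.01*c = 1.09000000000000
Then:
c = -109.00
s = -314.89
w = -0.94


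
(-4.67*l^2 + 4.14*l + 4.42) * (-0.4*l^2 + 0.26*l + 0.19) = 1.868*l^4 - 2.8702*l^3 - 1.5789*l^2 + 1.9358*l + 0.8398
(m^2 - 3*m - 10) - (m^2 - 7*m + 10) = 4*m - 20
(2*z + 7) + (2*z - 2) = 4*z + 5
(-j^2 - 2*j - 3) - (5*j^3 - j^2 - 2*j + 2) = -5*j^3 - 5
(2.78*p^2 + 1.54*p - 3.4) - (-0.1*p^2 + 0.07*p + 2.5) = 2.88*p^2 + 1.47*p - 5.9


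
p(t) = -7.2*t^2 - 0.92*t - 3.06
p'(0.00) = -0.92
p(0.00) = -3.06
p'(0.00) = -0.92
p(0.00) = -3.06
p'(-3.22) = 45.45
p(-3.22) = -74.75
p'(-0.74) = 9.74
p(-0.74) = -6.32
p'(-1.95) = 27.16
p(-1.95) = -28.64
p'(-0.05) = -0.20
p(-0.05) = -3.03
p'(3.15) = -46.28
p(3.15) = -77.40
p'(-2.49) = 34.94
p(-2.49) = -45.41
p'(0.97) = -14.89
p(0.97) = -10.73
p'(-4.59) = 65.18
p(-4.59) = -150.53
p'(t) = -14.4*t - 0.92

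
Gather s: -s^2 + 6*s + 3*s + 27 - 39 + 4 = -s^2 + 9*s - 8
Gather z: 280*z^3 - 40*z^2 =280*z^3 - 40*z^2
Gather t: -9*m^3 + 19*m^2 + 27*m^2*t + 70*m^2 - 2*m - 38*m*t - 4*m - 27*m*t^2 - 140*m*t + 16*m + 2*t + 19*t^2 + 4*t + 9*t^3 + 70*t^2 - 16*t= -9*m^3 + 89*m^2 + 10*m + 9*t^3 + t^2*(89 - 27*m) + t*(27*m^2 - 178*m - 10)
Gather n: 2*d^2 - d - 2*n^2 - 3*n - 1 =2*d^2 - d - 2*n^2 - 3*n - 1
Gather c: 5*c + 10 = 5*c + 10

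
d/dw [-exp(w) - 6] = -exp(w)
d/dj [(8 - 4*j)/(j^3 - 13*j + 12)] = 4*(-j^3 + 13*j + (j - 2)*(3*j^2 - 13) - 12)/(j^3 - 13*j + 12)^2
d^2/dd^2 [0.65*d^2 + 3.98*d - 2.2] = 1.30000000000000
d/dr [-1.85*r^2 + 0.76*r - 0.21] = 0.76 - 3.7*r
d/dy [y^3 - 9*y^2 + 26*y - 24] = 3*y^2 - 18*y + 26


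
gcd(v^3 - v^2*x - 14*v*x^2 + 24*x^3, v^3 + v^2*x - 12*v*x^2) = -v^2 - v*x + 12*x^2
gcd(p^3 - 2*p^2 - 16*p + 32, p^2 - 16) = p^2 - 16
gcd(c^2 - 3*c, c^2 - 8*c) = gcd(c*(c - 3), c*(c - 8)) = c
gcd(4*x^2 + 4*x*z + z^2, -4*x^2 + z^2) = 2*x + z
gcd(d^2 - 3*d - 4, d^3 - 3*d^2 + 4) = d + 1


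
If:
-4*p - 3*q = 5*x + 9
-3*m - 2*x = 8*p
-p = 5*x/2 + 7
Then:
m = 6*x + 56/3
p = -5*x/2 - 7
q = 5*x/3 + 19/3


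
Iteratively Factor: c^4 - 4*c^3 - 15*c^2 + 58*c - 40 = (c + 4)*(c^3 - 8*c^2 + 17*c - 10) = (c - 2)*(c + 4)*(c^2 - 6*c + 5) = (c - 5)*(c - 2)*(c + 4)*(c - 1)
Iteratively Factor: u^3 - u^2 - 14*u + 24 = (u - 2)*(u^2 + u - 12) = (u - 3)*(u - 2)*(u + 4)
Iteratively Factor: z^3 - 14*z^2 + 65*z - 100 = (z - 4)*(z^2 - 10*z + 25) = (z - 5)*(z - 4)*(z - 5)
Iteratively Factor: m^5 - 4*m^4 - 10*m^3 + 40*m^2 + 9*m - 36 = (m + 3)*(m^4 - 7*m^3 + 11*m^2 + 7*m - 12) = (m + 1)*(m + 3)*(m^3 - 8*m^2 + 19*m - 12) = (m - 3)*(m + 1)*(m + 3)*(m^2 - 5*m + 4) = (m - 3)*(m - 1)*(m + 1)*(m + 3)*(m - 4)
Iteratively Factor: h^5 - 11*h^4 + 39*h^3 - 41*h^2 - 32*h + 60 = (h - 2)*(h^4 - 9*h^3 + 21*h^2 + h - 30) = (h - 3)*(h - 2)*(h^3 - 6*h^2 + 3*h + 10) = (h - 3)*(h - 2)*(h + 1)*(h^2 - 7*h + 10) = (h - 3)*(h - 2)^2*(h + 1)*(h - 5)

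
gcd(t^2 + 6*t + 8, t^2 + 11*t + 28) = t + 4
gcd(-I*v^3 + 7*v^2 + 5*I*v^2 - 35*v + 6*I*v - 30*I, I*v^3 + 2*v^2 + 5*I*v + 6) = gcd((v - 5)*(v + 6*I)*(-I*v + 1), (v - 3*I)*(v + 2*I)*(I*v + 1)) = 1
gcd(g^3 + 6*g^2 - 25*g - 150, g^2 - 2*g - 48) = g + 6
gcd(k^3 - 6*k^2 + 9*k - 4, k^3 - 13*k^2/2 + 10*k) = k - 4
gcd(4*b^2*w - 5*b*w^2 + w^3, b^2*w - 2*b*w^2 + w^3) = -b*w + w^2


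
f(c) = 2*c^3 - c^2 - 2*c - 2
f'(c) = 6*c^2 - 2*c - 2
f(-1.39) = -6.52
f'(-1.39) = 12.37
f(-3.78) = -116.75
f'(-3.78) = 91.29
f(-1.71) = -11.50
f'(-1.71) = 18.96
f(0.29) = -2.62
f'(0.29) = -2.08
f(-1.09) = -3.60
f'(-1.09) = 7.31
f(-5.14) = -289.73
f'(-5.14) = 166.80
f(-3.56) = -97.79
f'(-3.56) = 81.16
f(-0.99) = -2.94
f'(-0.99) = 5.86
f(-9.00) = -1523.00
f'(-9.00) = 502.00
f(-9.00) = -1523.00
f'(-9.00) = 502.00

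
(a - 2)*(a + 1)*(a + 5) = a^3 + 4*a^2 - 7*a - 10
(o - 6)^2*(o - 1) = o^3 - 13*o^2 + 48*o - 36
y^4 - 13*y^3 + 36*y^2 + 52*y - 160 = (y - 8)*(y - 5)*(y - 2)*(y + 2)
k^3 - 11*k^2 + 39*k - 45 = (k - 5)*(k - 3)^2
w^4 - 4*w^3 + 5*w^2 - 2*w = w*(w - 2)*(w - 1)^2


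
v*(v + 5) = v^2 + 5*v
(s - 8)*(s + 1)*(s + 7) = s^3 - 57*s - 56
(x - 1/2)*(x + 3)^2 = x^3 + 11*x^2/2 + 6*x - 9/2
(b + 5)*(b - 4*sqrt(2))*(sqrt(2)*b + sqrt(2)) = sqrt(2)*b^3 - 8*b^2 + 6*sqrt(2)*b^2 - 48*b + 5*sqrt(2)*b - 40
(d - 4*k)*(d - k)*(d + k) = d^3 - 4*d^2*k - d*k^2 + 4*k^3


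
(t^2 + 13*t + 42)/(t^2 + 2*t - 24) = (t + 7)/(t - 4)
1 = 1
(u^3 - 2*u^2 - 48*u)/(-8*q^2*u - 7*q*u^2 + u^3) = (-u^2 + 2*u + 48)/(8*q^2 + 7*q*u - u^2)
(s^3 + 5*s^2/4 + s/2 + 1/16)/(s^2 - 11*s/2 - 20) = (16*s^3 + 20*s^2 + 8*s + 1)/(8*(2*s^2 - 11*s - 40))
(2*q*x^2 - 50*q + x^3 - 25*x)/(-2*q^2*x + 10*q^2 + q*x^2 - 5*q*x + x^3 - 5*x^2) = (x + 5)/(-q + x)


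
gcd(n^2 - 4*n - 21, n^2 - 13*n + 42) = n - 7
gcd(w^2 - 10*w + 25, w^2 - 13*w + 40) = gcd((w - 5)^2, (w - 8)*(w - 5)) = w - 5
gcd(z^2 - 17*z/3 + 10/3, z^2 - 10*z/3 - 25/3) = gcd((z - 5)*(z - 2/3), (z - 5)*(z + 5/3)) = z - 5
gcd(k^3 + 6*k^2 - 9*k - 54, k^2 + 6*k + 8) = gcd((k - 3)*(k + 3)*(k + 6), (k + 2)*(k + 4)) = 1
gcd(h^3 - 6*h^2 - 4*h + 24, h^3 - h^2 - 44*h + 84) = h^2 - 8*h + 12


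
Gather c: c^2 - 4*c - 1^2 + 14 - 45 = c^2 - 4*c - 32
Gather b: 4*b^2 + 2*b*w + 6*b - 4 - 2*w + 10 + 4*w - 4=4*b^2 + b*(2*w + 6) + 2*w + 2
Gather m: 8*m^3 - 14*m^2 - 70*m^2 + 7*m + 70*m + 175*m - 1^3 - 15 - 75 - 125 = 8*m^3 - 84*m^2 + 252*m - 216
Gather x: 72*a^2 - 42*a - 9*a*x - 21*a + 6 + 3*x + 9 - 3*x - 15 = 72*a^2 - 9*a*x - 63*a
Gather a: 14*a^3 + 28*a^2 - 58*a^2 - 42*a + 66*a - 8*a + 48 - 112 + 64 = 14*a^3 - 30*a^2 + 16*a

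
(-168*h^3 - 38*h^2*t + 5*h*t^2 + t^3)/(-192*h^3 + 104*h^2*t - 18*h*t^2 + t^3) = (28*h^2 + 11*h*t + t^2)/(32*h^2 - 12*h*t + t^2)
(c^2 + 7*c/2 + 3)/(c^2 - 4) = (c + 3/2)/(c - 2)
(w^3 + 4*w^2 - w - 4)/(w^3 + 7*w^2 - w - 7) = (w + 4)/(w + 7)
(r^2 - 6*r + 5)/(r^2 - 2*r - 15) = (r - 1)/(r + 3)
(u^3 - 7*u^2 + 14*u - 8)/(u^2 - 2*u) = u - 5 + 4/u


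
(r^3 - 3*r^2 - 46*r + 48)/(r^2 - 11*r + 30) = (r^3 - 3*r^2 - 46*r + 48)/(r^2 - 11*r + 30)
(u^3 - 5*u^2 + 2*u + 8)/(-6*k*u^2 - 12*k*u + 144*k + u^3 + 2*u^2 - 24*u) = (u^2 - u - 2)/(-6*k*u - 36*k + u^2 + 6*u)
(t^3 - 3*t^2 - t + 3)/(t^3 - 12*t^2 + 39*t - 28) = (t^2 - 2*t - 3)/(t^2 - 11*t + 28)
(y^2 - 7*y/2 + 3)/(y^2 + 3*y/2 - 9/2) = (y - 2)/(y + 3)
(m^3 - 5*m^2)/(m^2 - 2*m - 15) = m^2/(m + 3)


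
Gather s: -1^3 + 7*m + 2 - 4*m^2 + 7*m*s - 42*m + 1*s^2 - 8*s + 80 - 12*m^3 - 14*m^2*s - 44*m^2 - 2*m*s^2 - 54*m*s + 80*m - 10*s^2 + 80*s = -12*m^3 - 48*m^2 + 45*m + s^2*(-2*m - 9) + s*(-14*m^2 - 47*m + 72) + 81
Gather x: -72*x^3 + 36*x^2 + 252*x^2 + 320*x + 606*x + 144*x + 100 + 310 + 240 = -72*x^3 + 288*x^2 + 1070*x + 650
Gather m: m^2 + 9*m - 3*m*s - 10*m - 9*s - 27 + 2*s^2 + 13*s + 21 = m^2 + m*(-3*s - 1) + 2*s^2 + 4*s - 6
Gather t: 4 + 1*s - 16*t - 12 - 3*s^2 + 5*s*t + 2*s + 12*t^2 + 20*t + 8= -3*s^2 + 3*s + 12*t^2 + t*(5*s + 4)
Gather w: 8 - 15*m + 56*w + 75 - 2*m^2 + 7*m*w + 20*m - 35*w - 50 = -2*m^2 + 5*m + w*(7*m + 21) + 33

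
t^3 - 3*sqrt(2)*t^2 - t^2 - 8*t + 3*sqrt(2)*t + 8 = (t - 1)*(t - 4*sqrt(2))*(t + sqrt(2))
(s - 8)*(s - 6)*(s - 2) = s^3 - 16*s^2 + 76*s - 96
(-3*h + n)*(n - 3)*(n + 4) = -3*h*n^2 - 3*h*n + 36*h + n^3 + n^2 - 12*n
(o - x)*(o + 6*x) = o^2 + 5*o*x - 6*x^2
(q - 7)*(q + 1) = q^2 - 6*q - 7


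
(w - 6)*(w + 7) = w^2 + w - 42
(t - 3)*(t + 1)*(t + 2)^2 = t^4 + 2*t^3 - 7*t^2 - 20*t - 12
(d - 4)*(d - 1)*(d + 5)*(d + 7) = d^4 + 7*d^3 - 21*d^2 - 127*d + 140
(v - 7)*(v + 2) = v^2 - 5*v - 14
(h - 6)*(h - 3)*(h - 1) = h^3 - 10*h^2 + 27*h - 18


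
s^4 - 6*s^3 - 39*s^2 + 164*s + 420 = (s - 7)*(s - 6)*(s + 2)*(s + 5)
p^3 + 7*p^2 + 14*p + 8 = (p + 1)*(p + 2)*(p + 4)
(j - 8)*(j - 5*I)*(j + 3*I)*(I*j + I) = I*j^4 + 2*j^3 - 7*I*j^3 - 14*j^2 + 7*I*j^2 - 16*j - 105*I*j - 120*I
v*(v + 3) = v^2 + 3*v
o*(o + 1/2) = o^2 + o/2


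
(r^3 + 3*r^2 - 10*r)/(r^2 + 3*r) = (r^2 + 3*r - 10)/(r + 3)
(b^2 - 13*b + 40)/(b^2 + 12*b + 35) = (b^2 - 13*b + 40)/(b^2 + 12*b + 35)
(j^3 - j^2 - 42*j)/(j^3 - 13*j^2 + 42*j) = (j + 6)/(j - 6)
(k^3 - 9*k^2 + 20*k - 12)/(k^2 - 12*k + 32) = (k^3 - 9*k^2 + 20*k - 12)/(k^2 - 12*k + 32)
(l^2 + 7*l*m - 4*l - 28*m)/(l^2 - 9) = (l^2 + 7*l*m - 4*l - 28*m)/(l^2 - 9)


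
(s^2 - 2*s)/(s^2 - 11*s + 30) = s*(s - 2)/(s^2 - 11*s + 30)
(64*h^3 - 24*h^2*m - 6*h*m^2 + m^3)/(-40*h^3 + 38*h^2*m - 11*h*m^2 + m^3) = (-32*h^2 - 4*h*m + m^2)/(20*h^2 - 9*h*m + m^2)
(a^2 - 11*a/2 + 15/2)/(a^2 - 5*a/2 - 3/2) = (2*a - 5)/(2*a + 1)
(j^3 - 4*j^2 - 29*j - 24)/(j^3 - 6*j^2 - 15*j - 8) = (j + 3)/(j + 1)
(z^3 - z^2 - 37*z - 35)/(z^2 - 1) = (z^2 - 2*z - 35)/(z - 1)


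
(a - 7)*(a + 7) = a^2 - 49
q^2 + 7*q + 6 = (q + 1)*(q + 6)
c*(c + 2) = c^2 + 2*c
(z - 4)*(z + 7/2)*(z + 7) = z^3 + 13*z^2/2 - 35*z/2 - 98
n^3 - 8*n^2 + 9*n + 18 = (n - 6)*(n - 3)*(n + 1)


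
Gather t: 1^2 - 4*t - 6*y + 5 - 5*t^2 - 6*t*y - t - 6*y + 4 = -5*t^2 + t*(-6*y - 5) - 12*y + 10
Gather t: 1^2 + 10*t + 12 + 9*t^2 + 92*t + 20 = 9*t^2 + 102*t + 33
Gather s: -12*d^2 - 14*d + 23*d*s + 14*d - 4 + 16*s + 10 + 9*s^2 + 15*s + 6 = -12*d^2 + 9*s^2 + s*(23*d + 31) + 12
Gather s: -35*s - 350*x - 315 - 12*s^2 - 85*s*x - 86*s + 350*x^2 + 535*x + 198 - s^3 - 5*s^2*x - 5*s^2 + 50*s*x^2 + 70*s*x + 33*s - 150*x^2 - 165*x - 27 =-s^3 + s^2*(-5*x - 17) + s*(50*x^2 - 15*x - 88) + 200*x^2 + 20*x - 144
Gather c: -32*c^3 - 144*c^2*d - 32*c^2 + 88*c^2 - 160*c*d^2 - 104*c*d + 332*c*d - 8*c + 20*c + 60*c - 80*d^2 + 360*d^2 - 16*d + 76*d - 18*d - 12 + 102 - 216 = -32*c^3 + c^2*(56 - 144*d) + c*(-160*d^2 + 228*d + 72) + 280*d^2 + 42*d - 126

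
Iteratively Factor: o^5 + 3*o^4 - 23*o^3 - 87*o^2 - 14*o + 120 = (o - 5)*(o^4 + 8*o^3 + 17*o^2 - 2*o - 24) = (o - 5)*(o + 3)*(o^3 + 5*o^2 + 2*o - 8) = (o - 5)*(o + 3)*(o + 4)*(o^2 + o - 2) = (o - 5)*(o + 2)*(o + 3)*(o + 4)*(o - 1)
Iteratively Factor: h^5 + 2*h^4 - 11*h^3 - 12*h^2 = (h)*(h^4 + 2*h^3 - 11*h^2 - 12*h) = h^2*(h^3 + 2*h^2 - 11*h - 12) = h^2*(h - 3)*(h^2 + 5*h + 4) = h^2*(h - 3)*(h + 4)*(h + 1)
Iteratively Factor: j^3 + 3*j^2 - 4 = (j + 2)*(j^2 + j - 2) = (j + 2)^2*(j - 1)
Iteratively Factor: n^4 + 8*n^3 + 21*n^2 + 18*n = (n)*(n^3 + 8*n^2 + 21*n + 18) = n*(n + 2)*(n^2 + 6*n + 9) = n*(n + 2)*(n + 3)*(n + 3)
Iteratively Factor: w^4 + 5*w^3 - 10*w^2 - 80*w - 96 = (w + 3)*(w^3 + 2*w^2 - 16*w - 32) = (w + 2)*(w + 3)*(w^2 - 16) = (w + 2)*(w + 3)*(w + 4)*(w - 4)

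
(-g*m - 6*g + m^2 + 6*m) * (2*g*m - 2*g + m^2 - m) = -2*g^2*m^2 - 10*g^2*m + 12*g^2 + g*m^3 + 5*g*m^2 - 6*g*m + m^4 + 5*m^3 - 6*m^2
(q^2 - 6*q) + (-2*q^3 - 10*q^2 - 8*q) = -2*q^3 - 9*q^2 - 14*q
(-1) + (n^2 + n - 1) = n^2 + n - 2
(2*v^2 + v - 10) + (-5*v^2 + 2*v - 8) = -3*v^2 + 3*v - 18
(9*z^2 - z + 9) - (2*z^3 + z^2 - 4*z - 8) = -2*z^3 + 8*z^2 + 3*z + 17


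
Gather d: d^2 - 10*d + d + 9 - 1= d^2 - 9*d + 8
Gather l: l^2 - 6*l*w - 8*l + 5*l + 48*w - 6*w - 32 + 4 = l^2 + l*(-6*w - 3) + 42*w - 28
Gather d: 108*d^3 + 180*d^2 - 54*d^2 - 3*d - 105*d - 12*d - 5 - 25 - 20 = 108*d^3 + 126*d^2 - 120*d - 50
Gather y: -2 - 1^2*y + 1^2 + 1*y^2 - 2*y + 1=y^2 - 3*y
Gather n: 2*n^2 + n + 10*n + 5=2*n^2 + 11*n + 5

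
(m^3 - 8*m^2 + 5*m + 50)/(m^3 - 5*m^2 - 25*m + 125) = (m + 2)/(m + 5)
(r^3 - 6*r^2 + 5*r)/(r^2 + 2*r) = (r^2 - 6*r + 5)/(r + 2)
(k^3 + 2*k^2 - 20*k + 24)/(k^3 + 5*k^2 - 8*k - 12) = (k - 2)/(k + 1)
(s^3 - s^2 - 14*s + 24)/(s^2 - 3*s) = s + 2 - 8/s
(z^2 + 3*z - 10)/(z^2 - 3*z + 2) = (z + 5)/(z - 1)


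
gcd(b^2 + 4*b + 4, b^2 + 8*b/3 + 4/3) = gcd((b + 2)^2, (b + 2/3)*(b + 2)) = b + 2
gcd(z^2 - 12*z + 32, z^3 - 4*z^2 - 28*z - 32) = z - 8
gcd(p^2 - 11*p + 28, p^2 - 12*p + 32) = p - 4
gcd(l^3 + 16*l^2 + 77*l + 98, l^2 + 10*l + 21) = l + 7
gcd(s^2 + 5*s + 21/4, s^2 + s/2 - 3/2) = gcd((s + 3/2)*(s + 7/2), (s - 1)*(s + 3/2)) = s + 3/2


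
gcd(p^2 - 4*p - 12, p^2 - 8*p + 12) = p - 6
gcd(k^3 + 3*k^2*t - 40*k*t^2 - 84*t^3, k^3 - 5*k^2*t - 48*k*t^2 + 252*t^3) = -k^2 - k*t + 42*t^2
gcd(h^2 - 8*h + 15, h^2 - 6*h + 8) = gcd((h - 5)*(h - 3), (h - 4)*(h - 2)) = 1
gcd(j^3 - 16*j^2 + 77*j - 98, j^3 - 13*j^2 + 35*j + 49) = j^2 - 14*j + 49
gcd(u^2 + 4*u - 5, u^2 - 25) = u + 5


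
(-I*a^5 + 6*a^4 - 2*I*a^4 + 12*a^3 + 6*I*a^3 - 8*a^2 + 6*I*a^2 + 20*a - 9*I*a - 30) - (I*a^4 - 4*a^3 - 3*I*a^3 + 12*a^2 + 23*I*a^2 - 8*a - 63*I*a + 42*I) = -I*a^5 + 6*a^4 - 3*I*a^4 + 16*a^3 + 9*I*a^3 - 20*a^2 - 17*I*a^2 + 28*a + 54*I*a - 30 - 42*I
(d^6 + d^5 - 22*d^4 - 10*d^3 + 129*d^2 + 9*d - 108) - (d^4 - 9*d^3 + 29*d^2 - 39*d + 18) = d^6 + d^5 - 23*d^4 - d^3 + 100*d^2 + 48*d - 126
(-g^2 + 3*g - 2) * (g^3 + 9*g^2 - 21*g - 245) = -g^5 - 6*g^4 + 46*g^3 + 164*g^2 - 693*g + 490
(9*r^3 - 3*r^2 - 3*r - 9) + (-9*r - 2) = 9*r^3 - 3*r^2 - 12*r - 11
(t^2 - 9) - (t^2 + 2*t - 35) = 26 - 2*t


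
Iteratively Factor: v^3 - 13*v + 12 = (v - 3)*(v^2 + 3*v - 4) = (v - 3)*(v + 4)*(v - 1)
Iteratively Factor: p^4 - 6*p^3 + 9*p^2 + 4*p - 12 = (p - 2)*(p^3 - 4*p^2 + p + 6) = (p - 2)*(p + 1)*(p^2 - 5*p + 6) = (p - 2)^2*(p + 1)*(p - 3)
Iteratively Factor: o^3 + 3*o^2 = (o)*(o^2 + 3*o) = o*(o + 3)*(o)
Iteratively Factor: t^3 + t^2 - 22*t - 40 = (t + 4)*(t^2 - 3*t - 10) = (t + 2)*(t + 4)*(t - 5)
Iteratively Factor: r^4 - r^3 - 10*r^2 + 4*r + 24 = (r + 2)*(r^3 - 3*r^2 - 4*r + 12) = (r - 2)*(r + 2)*(r^2 - r - 6) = (r - 3)*(r - 2)*(r + 2)*(r + 2)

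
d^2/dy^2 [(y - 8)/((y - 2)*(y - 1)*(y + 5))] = 6*(y^5 - 14*y^4 - 37*y^3 + 52*y^2 + 268*y - 354)/(y^9 + 6*y^8 - 27*y^7 - 118*y^6 + 471*y^5 + 354*y^4 - 3457*y^3 + 5670*y^2 - 3900*y + 1000)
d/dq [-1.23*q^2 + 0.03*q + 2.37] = 0.03 - 2.46*q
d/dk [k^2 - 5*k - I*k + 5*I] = 2*k - 5 - I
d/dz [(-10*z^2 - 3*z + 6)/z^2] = 3*(z - 4)/z^3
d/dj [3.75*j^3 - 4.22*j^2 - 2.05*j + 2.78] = 11.25*j^2 - 8.44*j - 2.05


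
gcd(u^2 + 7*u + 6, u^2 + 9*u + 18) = u + 6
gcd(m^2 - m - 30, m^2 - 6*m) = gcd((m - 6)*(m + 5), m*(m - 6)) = m - 6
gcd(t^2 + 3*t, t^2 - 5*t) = t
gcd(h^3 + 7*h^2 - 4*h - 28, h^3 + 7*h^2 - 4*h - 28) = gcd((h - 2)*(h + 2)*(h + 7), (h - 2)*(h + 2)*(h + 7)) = h^3 + 7*h^2 - 4*h - 28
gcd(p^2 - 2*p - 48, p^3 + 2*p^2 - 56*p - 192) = p^2 - 2*p - 48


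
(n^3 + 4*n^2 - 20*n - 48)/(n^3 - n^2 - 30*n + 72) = (n + 2)/(n - 3)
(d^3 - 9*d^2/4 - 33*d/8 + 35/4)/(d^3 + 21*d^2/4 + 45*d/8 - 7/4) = (8*d^2 - 34*d + 35)/(8*d^2 + 26*d - 7)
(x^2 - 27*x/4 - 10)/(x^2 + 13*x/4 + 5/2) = (x - 8)/(x + 2)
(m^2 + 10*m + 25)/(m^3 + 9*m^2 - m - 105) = (m + 5)/(m^2 + 4*m - 21)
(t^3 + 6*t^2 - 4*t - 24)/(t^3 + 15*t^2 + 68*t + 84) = (t - 2)/(t + 7)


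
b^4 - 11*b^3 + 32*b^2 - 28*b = b*(b - 7)*(b - 2)^2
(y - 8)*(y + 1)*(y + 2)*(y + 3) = y^4 - 2*y^3 - 37*y^2 - 82*y - 48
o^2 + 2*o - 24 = (o - 4)*(o + 6)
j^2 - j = j*(j - 1)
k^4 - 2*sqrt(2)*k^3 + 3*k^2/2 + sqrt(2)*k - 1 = (k - sqrt(2))^2*(k - sqrt(2)/2)*(k + sqrt(2)/2)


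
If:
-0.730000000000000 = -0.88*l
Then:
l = 0.83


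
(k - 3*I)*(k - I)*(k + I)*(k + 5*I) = k^4 + 2*I*k^3 + 16*k^2 + 2*I*k + 15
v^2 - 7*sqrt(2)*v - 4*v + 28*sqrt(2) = (v - 4)*(v - 7*sqrt(2))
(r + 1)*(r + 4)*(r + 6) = r^3 + 11*r^2 + 34*r + 24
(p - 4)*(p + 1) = p^2 - 3*p - 4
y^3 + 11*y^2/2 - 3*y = y*(y - 1/2)*(y + 6)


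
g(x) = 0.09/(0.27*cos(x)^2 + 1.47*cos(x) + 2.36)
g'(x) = 0.09*(0.54*sin(x)*cos(x) + 1.47*sin(x))/(0.27*cos(x)^2 + 1.47*cos(x) + 2.36)^2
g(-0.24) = 0.02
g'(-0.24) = -0.00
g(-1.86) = 0.05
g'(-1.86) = -0.03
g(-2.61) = 0.07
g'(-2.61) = -0.03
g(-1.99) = 0.05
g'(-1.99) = -0.03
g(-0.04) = 0.02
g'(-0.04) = -0.00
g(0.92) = 0.03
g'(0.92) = 0.01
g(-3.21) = 0.08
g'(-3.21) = 0.00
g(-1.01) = 0.03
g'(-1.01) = -0.01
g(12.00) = 0.02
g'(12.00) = -0.00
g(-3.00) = 0.08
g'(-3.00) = -0.00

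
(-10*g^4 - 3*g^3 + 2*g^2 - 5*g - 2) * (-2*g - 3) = 20*g^5 + 36*g^4 + 5*g^3 + 4*g^2 + 19*g + 6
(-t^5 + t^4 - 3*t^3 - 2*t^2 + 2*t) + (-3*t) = -t^5 + t^4 - 3*t^3 - 2*t^2 - t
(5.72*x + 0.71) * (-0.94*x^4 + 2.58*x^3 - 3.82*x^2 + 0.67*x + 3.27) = -5.3768*x^5 + 14.0902*x^4 - 20.0186*x^3 + 1.1202*x^2 + 19.1801*x + 2.3217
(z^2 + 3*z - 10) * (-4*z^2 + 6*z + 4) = -4*z^4 - 6*z^3 + 62*z^2 - 48*z - 40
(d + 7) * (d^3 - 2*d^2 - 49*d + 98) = d^4 + 5*d^3 - 63*d^2 - 245*d + 686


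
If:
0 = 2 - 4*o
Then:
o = 1/2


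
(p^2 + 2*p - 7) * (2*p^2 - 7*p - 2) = 2*p^4 - 3*p^3 - 30*p^2 + 45*p + 14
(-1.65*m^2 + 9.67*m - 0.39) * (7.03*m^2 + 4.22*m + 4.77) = -11.5995*m^4 + 61.0171*m^3 + 30.1952*m^2 + 44.4801*m - 1.8603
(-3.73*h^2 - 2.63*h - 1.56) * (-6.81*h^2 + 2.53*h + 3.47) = 25.4013*h^4 + 8.4734*h^3 - 8.9734*h^2 - 13.0729*h - 5.4132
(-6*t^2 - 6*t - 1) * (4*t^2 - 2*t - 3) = -24*t^4 - 12*t^3 + 26*t^2 + 20*t + 3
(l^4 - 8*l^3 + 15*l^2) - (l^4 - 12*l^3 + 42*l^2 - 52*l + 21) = 4*l^3 - 27*l^2 + 52*l - 21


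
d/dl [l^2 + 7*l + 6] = 2*l + 7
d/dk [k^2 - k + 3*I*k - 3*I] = 2*k - 1 + 3*I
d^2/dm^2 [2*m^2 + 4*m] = 4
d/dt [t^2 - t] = 2*t - 1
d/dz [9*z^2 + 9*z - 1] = 18*z + 9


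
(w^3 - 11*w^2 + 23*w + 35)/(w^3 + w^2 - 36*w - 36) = (w^2 - 12*w + 35)/(w^2 - 36)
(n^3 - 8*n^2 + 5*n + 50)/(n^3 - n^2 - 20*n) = (n^2 - 3*n - 10)/(n*(n + 4))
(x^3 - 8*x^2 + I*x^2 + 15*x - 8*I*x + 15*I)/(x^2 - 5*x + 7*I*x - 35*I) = (x^2 + x*(-3 + I) - 3*I)/(x + 7*I)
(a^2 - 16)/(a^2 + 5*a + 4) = (a - 4)/(a + 1)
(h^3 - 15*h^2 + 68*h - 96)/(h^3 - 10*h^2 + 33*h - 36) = (h - 8)/(h - 3)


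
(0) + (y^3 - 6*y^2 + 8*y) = y^3 - 6*y^2 + 8*y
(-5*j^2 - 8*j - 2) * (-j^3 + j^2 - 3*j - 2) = 5*j^5 + 3*j^4 + 9*j^3 + 32*j^2 + 22*j + 4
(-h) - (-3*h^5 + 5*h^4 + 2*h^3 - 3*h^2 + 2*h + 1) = 3*h^5 - 5*h^4 - 2*h^3 + 3*h^2 - 3*h - 1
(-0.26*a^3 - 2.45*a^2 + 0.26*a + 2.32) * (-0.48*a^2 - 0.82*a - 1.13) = 0.1248*a^5 + 1.3892*a^4 + 2.178*a^3 + 1.4417*a^2 - 2.1962*a - 2.6216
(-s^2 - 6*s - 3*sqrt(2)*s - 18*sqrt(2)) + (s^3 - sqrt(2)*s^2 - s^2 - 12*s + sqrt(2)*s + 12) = s^3 - 2*s^2 - sqrt(2)*s^2 - 18*s - 2*sqrt(2)*s - 18*sqrt(2) + 12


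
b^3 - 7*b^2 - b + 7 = (b - 7)*(b - 1)*(b + 1)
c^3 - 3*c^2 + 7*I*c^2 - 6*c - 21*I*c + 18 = (c - 3)*(c + I)*(c + 6*I)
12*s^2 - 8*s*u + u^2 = (-6*s + u)*(-2*s + u)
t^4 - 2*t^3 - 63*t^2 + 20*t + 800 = (t - 8)*(t - 4)*(t + 5)^2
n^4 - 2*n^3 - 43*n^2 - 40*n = n*(n - 8)*(n + 1)*(n + 5)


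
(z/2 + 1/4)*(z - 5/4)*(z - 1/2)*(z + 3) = z^4/2 + 7*z^3/8 - 2*z^2 - 7*z/32 + 15/32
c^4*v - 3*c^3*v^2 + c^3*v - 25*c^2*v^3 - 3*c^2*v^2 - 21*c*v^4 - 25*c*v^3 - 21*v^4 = (c - 7*v)*(c + v)*(c + 3*v)*(c*v + v)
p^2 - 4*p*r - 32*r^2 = (p - 8*r)*(p + 4*r)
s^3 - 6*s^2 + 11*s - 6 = (s - 3)*(s - 2)*(s - 1)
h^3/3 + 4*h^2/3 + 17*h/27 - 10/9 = (h/3 + 1)*(h - 2/3)*(h + 5/3)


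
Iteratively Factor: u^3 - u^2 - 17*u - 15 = (u - 5)*(u^2 + 4*u + 3) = (u - 5)*(u + 3)*(u + 1)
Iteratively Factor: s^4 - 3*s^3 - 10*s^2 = (s - 5)*(s^3 + 2*s^2) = (s - 5)*(s + 2)*(s^2) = s*(s - 5)*(s + 2)*(s)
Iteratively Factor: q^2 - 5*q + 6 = (q - 3)*(q - 2)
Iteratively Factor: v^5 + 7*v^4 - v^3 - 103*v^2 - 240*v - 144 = (v + 1)*(v^4 + 6*v^3 - 7*v^2 - 96*v - 144) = (v - 4)*(v + 1)*(v^3 + 10*v^2 + 33*v + 36) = (v - 4)*(v + 1)*(v + 3)*(v^2 + 7*v + 12) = (v - 4)*(v + 1)*(v + 3)^2*(v + 4)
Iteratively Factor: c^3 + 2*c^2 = (c)*(c^2 + 2*c) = c^2*(c + 2)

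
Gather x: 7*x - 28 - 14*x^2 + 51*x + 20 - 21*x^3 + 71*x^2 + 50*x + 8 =-21*x^3 + 57*x^2 + 108*x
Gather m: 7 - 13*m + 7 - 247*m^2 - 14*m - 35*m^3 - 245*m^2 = -35*m^3 - 492*m^2 - 27*m + 14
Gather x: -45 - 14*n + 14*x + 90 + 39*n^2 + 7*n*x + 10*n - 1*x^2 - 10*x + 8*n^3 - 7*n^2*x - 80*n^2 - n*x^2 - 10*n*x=8*n^3 - 41*n^2 - 4*n + x^2*(-n - 1) + x*(-7*n^2 - 3*n + 4) + 45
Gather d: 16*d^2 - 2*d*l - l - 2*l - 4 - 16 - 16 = 16*d^2 - 2*d*l - 3*l - 36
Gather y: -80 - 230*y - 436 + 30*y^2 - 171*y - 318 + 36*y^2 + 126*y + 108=66*y^2 - 275*y - 726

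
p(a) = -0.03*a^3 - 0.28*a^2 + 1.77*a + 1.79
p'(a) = -0.09*a^2 - 0.56*a + 1.77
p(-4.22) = -8.41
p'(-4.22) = 2.53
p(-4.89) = -10.05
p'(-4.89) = 2.36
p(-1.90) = -2.38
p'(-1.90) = 2.51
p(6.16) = -4.94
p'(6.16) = -5.09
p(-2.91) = -4.99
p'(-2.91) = 2.64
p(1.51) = 3.72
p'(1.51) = 0.72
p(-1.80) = -2.13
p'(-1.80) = 2.49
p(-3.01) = -5.26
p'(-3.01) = 2.64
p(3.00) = 3.77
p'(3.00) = -0.72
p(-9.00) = -14.95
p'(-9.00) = -0.48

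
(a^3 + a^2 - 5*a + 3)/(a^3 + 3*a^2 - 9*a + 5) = (a + 3)/(a + 5)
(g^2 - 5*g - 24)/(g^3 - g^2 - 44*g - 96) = 1/(g + 4)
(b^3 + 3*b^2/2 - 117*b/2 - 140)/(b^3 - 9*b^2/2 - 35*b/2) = (b^2 - b - 56)/(b*(b - 7))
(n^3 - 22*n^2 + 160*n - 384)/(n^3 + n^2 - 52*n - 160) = (n^2 - 14*n + 48)/(n^2 + 9*n + 20)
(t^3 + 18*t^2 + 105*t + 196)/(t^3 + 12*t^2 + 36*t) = (t^3 + 18*t^2 + 105*t + 196)/(t*(t^2 + 12*t + 36))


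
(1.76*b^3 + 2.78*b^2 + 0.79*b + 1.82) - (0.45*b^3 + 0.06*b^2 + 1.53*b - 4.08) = 1.31*b^3 + 2.72*b^2 - 0.74*b + 5.9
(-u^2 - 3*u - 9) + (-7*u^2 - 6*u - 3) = -8*u^2 - 9*u - 12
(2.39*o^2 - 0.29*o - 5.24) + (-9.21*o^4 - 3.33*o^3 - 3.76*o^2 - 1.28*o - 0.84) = -9.21*o^4 - 3.33*o^3 - 1.37*o^2 - 1.57*o - 6.08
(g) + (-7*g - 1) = -6*g - 1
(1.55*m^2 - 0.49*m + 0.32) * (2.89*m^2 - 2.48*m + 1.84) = 4.4795*m^4 - 5.2601*m^3 + 4.992*m^2 - 1.6952*m + 0.5888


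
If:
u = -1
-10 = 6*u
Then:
No Solution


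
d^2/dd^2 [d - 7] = 0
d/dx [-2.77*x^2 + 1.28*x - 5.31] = 1.28 - 5.54*x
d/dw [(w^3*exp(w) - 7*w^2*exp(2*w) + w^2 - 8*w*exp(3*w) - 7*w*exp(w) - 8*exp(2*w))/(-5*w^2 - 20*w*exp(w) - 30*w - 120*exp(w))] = ((w^2 + 4*w*exp(w) + 6*w + 24*exp(w))*(-w^3*exp(w) + 14*w^2*exp(2*w) - 3*w^2*exp(w) + 24*w*exp(3*w) + 14*w*exp(2*w) + 7*w*exp(w) - 2*w + 8*exp(3*w) + 16*exp(2*w) + 7*exp(w)) - 2*(2*w*exp(w) + w + 14*exp(w) + 3)*(-w^3*exp(w) + 7*w^2*exp(2*w) - w^2 + 8*w*exp(3*w) + 7*w*exp(w) + 8*exp(2*w)))/(5*(w^2 + 4*w*exp(w) + 6*w + 24*exp(w))^2)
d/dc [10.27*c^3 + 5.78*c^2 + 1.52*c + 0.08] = 30.81*c^2 + 11.56*c + 1.52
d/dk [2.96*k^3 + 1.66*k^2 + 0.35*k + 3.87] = 8.88*k^2 + 3.32*k + 0.35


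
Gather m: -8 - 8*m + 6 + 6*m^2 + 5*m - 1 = 6*m^2 - 3*m - 3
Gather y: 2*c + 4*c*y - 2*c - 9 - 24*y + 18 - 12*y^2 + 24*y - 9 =4*c*y - 12*y^2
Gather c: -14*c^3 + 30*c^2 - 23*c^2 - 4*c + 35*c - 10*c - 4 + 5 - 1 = -14*c^3 + 7*c^2 + 21*c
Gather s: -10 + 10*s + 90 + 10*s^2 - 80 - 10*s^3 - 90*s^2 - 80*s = -10*s^3 - 80*s^2 - 70*s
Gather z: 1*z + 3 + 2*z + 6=3*z + 9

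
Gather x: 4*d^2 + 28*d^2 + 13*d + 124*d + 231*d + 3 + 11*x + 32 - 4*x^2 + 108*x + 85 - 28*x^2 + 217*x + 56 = 32*d^2 + 368*d - 32*x^2 + 336*x + 176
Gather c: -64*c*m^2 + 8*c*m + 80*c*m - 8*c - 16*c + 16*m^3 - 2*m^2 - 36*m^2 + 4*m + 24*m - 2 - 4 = c*(-64*m^2 + 88*m - 24) + 16*m^3 - 38*m^2 + 28*m - 6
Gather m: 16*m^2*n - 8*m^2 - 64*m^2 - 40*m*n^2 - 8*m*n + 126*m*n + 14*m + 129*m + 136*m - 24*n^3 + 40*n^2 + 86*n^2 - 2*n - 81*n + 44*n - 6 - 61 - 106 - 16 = m^2*(16*n - 72) + m*(-40*n^2 + 118*n + 279) - 24*n^3 + 126*n^2 - 39*n - 189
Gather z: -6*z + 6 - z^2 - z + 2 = -z^2 - 7*z + 8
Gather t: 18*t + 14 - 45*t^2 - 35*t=-45*t^2 - 17*t + 14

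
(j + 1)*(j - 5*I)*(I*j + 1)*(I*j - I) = -j^4 + 6*I*j^3 + 6*j^2 - 6*I*j - 5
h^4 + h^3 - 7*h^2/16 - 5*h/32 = h*(h - 1/2)*(h + 1/4)*(h + 5/4)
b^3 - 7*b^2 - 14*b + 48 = (b - 8)*(b - 2)*(b + 3)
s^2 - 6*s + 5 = (s - 5)*(s - 1)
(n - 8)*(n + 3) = n^2 - 5*n - 24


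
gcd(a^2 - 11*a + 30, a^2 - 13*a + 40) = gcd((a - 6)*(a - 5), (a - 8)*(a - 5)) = a - 5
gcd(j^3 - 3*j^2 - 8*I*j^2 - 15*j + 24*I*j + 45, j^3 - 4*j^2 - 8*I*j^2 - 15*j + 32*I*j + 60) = j^2 - 8*I*j - 15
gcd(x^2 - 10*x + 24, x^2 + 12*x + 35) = 1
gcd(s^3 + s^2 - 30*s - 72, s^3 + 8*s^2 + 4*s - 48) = s + 4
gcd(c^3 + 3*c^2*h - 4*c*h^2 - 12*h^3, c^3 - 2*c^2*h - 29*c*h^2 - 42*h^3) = c^2 + 5*c*h + 6*h^2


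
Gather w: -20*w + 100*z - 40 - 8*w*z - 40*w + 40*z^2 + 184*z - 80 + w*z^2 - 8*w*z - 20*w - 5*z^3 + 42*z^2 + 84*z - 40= w*(z^2 - 16*z - 80) - 5*z^3 + 82*z^2 + 368*z - 160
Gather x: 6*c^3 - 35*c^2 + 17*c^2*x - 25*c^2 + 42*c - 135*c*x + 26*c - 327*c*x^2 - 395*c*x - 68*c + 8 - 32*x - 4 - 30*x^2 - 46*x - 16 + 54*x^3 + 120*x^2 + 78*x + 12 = 6*c^3 - 60*c^2 + 54*x^3 + x^2*(90 - 327*c) + x*(17*c^2 - 530*c)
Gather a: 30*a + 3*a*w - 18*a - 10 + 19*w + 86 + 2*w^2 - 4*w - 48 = a*(3*w + 12) + 2*w^2 + 15*w + 28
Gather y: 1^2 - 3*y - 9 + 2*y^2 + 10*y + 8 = 2*y^2 + 7*y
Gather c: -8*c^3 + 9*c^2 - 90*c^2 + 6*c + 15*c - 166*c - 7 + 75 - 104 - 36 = -8*c^3 - 81*c^2 - 145*c - 72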